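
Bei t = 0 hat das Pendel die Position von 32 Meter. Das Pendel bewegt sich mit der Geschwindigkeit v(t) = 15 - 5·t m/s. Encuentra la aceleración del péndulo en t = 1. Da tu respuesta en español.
Partiendo de la velocidad v(t) = 15 - 5·t, tomamos 1 derivada. Tomando d/dt de v(t), encontramos a(t) = -5. Tenemos la aceleración a(t) = -5. Sustituyendo t = 1: a(1) = -5.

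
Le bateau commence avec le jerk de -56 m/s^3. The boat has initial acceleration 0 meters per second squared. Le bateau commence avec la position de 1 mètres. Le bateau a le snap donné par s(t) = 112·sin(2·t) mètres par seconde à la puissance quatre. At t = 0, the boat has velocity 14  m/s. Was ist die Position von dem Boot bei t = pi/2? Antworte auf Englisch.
We must find the integral of our snap equation s(t) = 112·sin(2·t) 4 times. Finding the integral of s(t) and using j(0) = -56: j(t) = -56·cos(2·t). The integral of jerk, with a(0) = 0, gives acceleration: a(t) = -28·sin(2·t). Finding the integral of a(t) and using v(0) = 14: v(t) = 14·cos(2·t). Integrating velocity and using the initial condition x(0) = 1, we get x(t) = 7·sin(2·t) + 1. From the given position equation x(t) = 7·sin(2·t) + 1, we substitute t = pi/2 to get x = 1.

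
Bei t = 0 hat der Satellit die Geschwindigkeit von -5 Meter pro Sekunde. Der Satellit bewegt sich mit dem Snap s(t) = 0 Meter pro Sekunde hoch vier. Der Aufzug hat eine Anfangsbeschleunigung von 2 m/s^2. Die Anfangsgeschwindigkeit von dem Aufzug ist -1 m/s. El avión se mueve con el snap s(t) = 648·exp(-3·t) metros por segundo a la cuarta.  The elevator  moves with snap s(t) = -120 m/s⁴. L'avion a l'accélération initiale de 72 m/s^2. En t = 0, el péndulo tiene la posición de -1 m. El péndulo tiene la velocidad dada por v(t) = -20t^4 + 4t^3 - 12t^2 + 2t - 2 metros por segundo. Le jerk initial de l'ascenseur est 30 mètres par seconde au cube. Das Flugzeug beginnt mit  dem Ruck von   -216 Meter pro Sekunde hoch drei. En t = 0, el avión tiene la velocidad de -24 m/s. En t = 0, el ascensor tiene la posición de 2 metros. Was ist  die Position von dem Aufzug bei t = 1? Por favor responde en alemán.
Wir müssen das Integral unserer Gleichung für den Snap s(t) = -120 4-mal finden. Durch Integration von dem Snap und Verwendung der Anfangsbedingung j(0) = 30, erhalten wir j(t) = 30 - 120·t. Die Stammfunktion von dem Ruck ist die Beschleunigung. Mit a(0) = 2 erhalten wir a(t) = -60·t^2 + 30·t + 2. Die Stammfunktion von der Beschleunigung, mit v(0) = -1, ergibt die Geschwindigkeit: v(t) = -20·t^3 + 15·t^2 + 2·t - 1. Durch Integration von der Geschwindigkeit und Verwendung der Anfangsbedingung x(0) = 2, erhalten wir x(t) = -5·t^4 + 5·t^3 + t^2 - t + 2. Aus der Gleichung für die Position x(t) = -5·t^4 + 5·t^3 + t^2 - t + 2, setzen wir t = 1 ein und erhalten x = 2.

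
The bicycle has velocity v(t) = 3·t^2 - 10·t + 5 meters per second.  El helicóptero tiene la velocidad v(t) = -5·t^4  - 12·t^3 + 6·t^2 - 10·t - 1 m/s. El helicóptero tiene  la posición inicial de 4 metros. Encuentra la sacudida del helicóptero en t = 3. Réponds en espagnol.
Partiendo de la velocidad v(t) = -5·t^4 - 12·t^3 + 6·t^2 - 10·t - 1, tomamos 2 derivadas. Derivando la velocidad, obtenemos la aceleración: a(t) = -20·t^3 - 36·t^2 + 12·t - 10. La derivada de la aceleración da la sacudida: j(t) = -60·t^2 - 72·t + 12. De la ecuación de la sacudida j(t) = -60·t^2 - 72·t + 12, sustituimos t = 3 para obtener j = -744.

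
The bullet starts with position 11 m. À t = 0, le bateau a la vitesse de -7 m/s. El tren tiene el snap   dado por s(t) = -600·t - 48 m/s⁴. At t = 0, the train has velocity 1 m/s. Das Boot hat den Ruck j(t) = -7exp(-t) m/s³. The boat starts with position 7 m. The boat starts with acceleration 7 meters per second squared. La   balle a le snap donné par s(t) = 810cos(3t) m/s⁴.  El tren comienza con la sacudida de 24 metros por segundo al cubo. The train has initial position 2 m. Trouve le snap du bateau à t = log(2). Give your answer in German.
Wir müssen unsere Gleichung für den Ruck j(t) = -7·exp(-t) 1-mal ableiten. Die Ableitung von dem Ruck ergibt den Snap: s(t) = 7·exp(-t). Aus der Gleichung für den Snap s(t) = 7·exp(-t), setzen wir t = log(2) ein und erhalten s = 7/2.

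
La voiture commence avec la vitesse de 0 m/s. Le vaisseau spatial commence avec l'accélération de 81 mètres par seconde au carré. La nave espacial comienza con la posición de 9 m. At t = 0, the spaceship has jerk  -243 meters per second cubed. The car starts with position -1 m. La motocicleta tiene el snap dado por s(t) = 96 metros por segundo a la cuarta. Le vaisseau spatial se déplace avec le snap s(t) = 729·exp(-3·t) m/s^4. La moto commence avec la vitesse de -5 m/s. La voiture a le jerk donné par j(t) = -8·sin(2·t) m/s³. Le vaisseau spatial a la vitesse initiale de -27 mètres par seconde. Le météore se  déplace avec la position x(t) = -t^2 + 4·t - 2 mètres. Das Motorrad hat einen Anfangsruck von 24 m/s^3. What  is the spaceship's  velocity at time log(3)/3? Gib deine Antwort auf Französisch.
En partant du snap s(t) = 729·exp(-3·t), nous prenons 3 intégrales. L'intégrale du snap, avec j(0) = -243, donne le jerk: j(t) = -243·exp(-3·t). L'intégrale du jerk est l'accélération. En utilisant a(0) = 81, nous obtenons a(t) = 81·exp(-3·t). La primitive de l'accélération, avec v(0) = -27, donne la vitesse: v(t) = -27·exp(-3·t). En utilisant v(t) = -27·exp(-3·t) et en substituant t = log(3)/3, nous trouvons v = -9.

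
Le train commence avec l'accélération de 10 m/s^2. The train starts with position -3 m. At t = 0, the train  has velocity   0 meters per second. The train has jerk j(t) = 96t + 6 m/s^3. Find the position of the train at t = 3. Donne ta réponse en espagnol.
Debemos encontrar la integral de nuestra ecuación de la sacudida j(t) = 96·t + 6 3 veces. Integrando la sacudida y usando la condición inicial a(0) = 10, obtenemos a(t) = 48·t^2 + 6·t + 10. La integral de la aceleración, con v(0) = 0, da la velocidad: v(t) = t·(16·t^2 + 3·t + 10). La antiderivada de la velocidad, con x(0) = -3, da la posición: x(t) = 4·t^4 + t^3 + 5·t^2 - 3. Tenemos la posición x(t) = 4·t^4 + t^3 + 5·t^2 - 3. Sustituyendo t = 3: x(3) = 393.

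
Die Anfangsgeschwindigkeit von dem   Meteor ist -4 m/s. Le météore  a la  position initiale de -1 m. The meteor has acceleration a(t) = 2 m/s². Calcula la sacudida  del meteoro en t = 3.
Para resolver esto, necesitamos tomar 1 derivada de nuestra ecuación de la aceleración a(t) = 2. Derivando la aceleración, obtenemos la sacudida: j(t) = 0. De la ecuación de la sacudida j(t) = 0, sustituimos t = 3 para obtener j = 0.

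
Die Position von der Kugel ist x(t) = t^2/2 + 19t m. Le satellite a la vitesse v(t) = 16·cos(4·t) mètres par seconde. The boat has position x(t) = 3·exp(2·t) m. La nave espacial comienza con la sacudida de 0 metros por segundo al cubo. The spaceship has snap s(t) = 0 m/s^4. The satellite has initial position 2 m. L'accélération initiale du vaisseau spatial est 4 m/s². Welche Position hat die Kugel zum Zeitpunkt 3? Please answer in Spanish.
Usando x(t) = t^2/2 + 19·t y sustituyendo t = 3, encontramos x = 123/2.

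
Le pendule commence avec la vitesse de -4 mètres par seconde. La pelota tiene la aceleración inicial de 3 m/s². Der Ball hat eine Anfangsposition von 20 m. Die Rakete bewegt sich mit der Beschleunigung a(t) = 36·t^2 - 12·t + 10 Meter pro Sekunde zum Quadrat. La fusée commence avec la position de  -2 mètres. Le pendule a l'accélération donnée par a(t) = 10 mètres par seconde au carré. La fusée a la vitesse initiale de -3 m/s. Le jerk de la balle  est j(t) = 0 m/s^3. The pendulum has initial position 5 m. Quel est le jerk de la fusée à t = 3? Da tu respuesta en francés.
Pour résoudre ceci, nous devons prendre 1 dérivée de notre équation de l'accélération a(t) = 36·t^2 - 12·t + 10. En prenant d/dt de a(t), nous trouvons j(t) = 72·t - 12. Nous avons le jerk j(t) = 72·t - 12. En substituant t = 3: j(3) = 204.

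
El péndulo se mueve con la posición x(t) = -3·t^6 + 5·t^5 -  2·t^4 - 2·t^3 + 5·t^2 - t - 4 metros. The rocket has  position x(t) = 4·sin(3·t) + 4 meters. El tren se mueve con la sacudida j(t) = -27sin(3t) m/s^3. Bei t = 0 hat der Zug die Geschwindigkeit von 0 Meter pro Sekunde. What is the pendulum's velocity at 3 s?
We must differentiate our position equation x(t) = -3·t^6 + 5·t^5 - 2·t^4 - 2·t^3 + 5·t^2 - t - 4 1 time. Differentiating position, we get velocity: v(t) = -18·t^5 + 25·t^4 - 8·t^3 - 6·t^2 + 10·t - 1. Using v(t) = -18·t^5 + 25·t^4 - 8·t^3 - 6·t^2 + 10·t - 1 and substituting t = 3, we find v = -2590.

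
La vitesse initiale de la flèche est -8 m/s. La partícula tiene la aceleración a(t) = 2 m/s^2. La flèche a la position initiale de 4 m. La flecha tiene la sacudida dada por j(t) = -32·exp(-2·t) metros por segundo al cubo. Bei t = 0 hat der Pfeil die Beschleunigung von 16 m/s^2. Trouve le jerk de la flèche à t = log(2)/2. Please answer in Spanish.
De la ecuación de la sacudida j(t) = -32·exp(-2·t), sustituimos t = log(2)/2 para obtener j = -16.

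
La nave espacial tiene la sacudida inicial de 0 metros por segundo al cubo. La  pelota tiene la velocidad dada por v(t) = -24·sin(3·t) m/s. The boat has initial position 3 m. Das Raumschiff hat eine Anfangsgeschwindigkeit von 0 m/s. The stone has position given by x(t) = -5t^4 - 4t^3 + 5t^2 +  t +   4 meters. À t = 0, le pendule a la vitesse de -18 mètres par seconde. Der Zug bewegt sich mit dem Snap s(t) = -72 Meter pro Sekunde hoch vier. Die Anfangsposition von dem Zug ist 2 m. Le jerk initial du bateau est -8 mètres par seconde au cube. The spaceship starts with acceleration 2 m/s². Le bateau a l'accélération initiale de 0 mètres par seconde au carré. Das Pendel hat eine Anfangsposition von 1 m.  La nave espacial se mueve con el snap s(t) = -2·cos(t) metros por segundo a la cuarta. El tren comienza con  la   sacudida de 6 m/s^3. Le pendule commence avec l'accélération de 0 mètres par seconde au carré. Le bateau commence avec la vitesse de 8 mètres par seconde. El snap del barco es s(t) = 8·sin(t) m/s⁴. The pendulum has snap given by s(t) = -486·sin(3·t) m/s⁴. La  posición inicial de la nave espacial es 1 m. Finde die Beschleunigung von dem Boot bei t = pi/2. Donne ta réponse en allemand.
Ausgehend von dem Snap s(t) = 8·sin(t), nehmen wir 2 Stammfunktionen. Mit ∫s(t)dt und Anwendung von j(0) = -8, finden wir j(t) = -8·cos(t). Durch Integration von dem Ruck und Verwendung der Anfangsbedingung a(0) = 0, erhalten wir a(t) = -8·sin(t). Wir haben die Beschleunigung a(t) = -8·sin(t). Durch Einsetzen von t = pi/2: a(pi/2) = -8.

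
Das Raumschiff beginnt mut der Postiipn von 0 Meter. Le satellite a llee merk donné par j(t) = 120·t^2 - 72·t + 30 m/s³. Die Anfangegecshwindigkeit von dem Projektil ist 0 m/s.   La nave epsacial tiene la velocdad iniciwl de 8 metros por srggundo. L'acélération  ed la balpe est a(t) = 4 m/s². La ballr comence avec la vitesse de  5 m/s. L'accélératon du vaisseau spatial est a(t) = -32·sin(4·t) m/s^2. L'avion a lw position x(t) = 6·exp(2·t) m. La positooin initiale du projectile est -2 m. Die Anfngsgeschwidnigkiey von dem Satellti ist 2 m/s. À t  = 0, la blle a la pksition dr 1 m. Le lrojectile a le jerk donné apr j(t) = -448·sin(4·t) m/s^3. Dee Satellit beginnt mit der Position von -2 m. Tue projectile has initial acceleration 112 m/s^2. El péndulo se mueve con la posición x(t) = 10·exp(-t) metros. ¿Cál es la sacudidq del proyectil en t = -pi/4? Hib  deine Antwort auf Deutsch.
Wir haben den Ruck j(t) = -448·sin(4·t). Durch Einsetzen von t = -pi/4: j(-pi/4) = 0.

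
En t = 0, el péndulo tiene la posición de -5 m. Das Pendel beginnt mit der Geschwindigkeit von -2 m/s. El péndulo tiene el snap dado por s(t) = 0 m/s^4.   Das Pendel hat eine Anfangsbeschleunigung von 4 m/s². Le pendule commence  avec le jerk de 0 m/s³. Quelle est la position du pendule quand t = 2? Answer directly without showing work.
À t = 2, x = -1.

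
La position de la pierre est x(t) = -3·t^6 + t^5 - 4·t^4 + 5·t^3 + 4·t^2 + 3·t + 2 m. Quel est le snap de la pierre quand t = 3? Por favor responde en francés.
Pour résoudre ceci, nous devons prendre 4 dérivées de notre équation de la position x(t) = -3·t^6 + t^5 - 4·t^4 + 5·t^3 + 4·t^2 + 3·t + 2. La dérivée de la position donne la vitesse: v(t) = -18·t^5 + 5·t^4 - 16·t^3 + 15·t^2 + 8·t + 3. En prenant d/dt de v(t), nous trouvons a(t) = -90·t^4 + 20·t^3 - 48·t^2 + 30·t + 8. La dérivée de l'accélération donne le jerk: j(t) = -360·t^3 + 60·t^2 - 96·t + 30. La dérivée du jerk donne le snap: s(t) = -1080·t^2 + 120·t - 96. En utilisant s(t) = -1080·t^2 + 120·t - 96 et en substituant t = 3, nous trouvons s = -9456.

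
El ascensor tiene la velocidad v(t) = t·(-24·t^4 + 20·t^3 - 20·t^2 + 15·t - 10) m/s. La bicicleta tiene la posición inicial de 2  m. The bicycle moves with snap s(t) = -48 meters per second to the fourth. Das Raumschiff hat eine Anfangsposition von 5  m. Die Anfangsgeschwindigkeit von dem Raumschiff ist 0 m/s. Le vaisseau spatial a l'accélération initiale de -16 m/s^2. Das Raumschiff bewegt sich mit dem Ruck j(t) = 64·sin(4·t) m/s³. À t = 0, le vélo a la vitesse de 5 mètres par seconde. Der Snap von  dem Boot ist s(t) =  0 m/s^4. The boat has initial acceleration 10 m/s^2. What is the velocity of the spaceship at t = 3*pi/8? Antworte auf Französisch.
Pour résoudre ceci, nous devons prendre 2 primitives de notre équation du jerk j(t) = 64·sin(4·t). En prenant ∫j(t)dt et en appliquant a(0) = -16, nous trouvons a(t) = -16·cos(4·t). En intégrant l'accélération et en utilisant la condition initiale v(0) = 0, nous obtenons v(t) = -4·sin(4·t). De l'équation de la vitesse v(t) = -4·sin(4·t), nous substituons t = 3*pi/8 pour obtenir v = 4.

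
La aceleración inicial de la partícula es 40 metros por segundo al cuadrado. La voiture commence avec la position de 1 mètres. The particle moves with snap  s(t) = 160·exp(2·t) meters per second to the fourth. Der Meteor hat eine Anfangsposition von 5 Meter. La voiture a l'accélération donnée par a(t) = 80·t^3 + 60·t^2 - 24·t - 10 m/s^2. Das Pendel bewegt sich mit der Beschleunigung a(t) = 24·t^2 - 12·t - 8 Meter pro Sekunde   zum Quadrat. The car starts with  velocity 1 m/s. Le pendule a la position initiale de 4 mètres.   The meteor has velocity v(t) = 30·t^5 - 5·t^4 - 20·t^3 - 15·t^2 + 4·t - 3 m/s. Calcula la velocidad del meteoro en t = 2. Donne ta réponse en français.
De l'équation de la vitesse v(t) = 30·t^5 - 5·t^4 - 20·t^3 - 15·t^2 + 4·t - 3, nous substituons t = 2 pour obtenir v = 665.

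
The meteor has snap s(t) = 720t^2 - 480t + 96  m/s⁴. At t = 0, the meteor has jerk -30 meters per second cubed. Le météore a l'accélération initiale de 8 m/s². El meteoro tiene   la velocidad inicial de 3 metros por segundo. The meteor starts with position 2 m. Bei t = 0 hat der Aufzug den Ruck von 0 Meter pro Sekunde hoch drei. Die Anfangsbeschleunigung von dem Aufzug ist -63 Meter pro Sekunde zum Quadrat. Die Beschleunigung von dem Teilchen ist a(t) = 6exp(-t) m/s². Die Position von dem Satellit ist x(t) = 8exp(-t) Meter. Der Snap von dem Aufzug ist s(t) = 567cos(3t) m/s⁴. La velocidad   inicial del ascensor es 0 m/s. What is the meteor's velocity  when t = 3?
To solve this, we need to take 3 integrals of our snap equation s(t) = 720·t^2 - 480·t + 96. Finding the antiderivative of s(t) and using j(0) = -30: j(t) = 240·t^3 - 240·t^2 + 96·t - 30. Finding the antiderivative of j(t) and using a(0) = 8: a(t) = 60·t^4 - 80·t^3 + 48·t^2 - 30·t + 8. The antiderivative of acceleration is velocity. Using v(0) = 3, we get v(t) = 12·t^5 - 20·t^4 + 16·t^3 - 15·t^2 + 8·t + 3. We have velocity v(t) = 12·t^5 - 20·t^4 + 16·t^3 - 15·t^2 + 8·t + 3. Substituting t = 3: v(3) = 1620.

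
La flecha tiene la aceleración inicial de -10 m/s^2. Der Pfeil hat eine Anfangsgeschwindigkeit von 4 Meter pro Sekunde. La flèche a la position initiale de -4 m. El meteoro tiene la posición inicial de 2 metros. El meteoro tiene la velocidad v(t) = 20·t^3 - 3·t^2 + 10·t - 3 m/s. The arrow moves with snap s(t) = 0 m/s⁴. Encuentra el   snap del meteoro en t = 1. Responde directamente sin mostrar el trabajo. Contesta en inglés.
The snap at t = 1 is s = 120.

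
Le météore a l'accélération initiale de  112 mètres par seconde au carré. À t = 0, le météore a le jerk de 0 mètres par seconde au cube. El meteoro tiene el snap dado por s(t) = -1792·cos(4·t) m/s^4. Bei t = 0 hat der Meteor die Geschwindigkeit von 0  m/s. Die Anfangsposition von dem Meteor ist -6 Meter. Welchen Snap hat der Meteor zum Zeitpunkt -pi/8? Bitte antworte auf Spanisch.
De la ecuación del snap s(t) = -1792·cos(4·t), sustituimos t = -pi/8 para obtener s = 0.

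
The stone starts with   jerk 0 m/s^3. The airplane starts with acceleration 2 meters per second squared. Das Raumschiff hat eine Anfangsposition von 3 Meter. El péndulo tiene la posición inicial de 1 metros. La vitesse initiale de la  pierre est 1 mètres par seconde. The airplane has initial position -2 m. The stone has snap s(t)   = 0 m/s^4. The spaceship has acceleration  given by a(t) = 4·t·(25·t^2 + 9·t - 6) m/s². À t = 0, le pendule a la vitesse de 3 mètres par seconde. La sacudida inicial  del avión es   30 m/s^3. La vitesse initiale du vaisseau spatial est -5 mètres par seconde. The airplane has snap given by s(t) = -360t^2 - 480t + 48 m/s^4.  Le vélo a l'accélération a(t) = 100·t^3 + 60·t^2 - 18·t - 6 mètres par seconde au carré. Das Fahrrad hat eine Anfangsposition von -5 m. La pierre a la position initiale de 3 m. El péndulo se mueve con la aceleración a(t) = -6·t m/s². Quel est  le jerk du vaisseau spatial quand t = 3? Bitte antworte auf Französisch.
Pour résoudre ceci, nous devons prendre 1 dérivée de notre équation de l'accélération a(t) = 4·t·(25·t^2 + 9·t - 6). En dérivant l'accélération, nous obtenons le jerk: j(t) = 100·t^2 + 4·t·(50·t + 9) + 36·t - 24. Nous avons le jerk j(t) = 100·t^2 + 4·t·(50·t + 9) + 36·t - 24. En substituant t = 3: j(3) = 2892.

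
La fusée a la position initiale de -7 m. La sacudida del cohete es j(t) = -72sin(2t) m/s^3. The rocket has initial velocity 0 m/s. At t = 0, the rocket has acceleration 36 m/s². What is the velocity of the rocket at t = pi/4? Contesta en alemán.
Wir müssen unsere Gleichung für den Ruck j(t) = -72·sin(2·t) 2-mal integrieren. Durch Integration von dem Ruck und Verwendung der Anfangsbedingung a(0) = 36, erhalten wir a(t) = 36·cos(2·t). Durch Integration von der Beschleunigung und Verwendung der Anfangsbedingung v(0) = 0, erhalten wir v(t) = 18·sin(2·t). Wir haben die Geschwindigkeit v(t) = 18·sin(2·t). Durch Einsetzen von t = pi/4: v(pi/4) = 18.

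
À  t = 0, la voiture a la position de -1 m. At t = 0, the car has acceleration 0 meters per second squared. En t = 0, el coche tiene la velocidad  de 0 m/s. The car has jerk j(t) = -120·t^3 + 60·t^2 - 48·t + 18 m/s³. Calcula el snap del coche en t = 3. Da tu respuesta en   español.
Partiendo de la sacudida j(t) = -120·t^3 + 60·t^2 - 48·t + 18, tomamos 1 derivada. La derivada de la sacudida da el snap: s(t) = -360·t^2 + 120·t - 48. Usando s(t) = -360·t^2 + 120·t - 48 y sustituyendo t = 3, encontramos s = -2928.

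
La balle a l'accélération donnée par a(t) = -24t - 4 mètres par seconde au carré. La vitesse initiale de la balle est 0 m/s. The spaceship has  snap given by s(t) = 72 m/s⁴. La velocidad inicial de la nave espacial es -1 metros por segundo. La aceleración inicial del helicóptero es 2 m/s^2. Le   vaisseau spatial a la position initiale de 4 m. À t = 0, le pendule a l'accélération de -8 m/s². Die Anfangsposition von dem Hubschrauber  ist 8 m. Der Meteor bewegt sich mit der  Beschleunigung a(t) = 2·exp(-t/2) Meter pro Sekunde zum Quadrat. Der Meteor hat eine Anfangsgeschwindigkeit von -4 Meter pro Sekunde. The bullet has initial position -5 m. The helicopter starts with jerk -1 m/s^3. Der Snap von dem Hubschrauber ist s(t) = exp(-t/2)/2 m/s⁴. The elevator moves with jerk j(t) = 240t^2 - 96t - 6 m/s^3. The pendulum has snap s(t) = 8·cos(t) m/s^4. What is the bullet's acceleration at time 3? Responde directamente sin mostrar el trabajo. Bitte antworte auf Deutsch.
Die Antwort ist -76.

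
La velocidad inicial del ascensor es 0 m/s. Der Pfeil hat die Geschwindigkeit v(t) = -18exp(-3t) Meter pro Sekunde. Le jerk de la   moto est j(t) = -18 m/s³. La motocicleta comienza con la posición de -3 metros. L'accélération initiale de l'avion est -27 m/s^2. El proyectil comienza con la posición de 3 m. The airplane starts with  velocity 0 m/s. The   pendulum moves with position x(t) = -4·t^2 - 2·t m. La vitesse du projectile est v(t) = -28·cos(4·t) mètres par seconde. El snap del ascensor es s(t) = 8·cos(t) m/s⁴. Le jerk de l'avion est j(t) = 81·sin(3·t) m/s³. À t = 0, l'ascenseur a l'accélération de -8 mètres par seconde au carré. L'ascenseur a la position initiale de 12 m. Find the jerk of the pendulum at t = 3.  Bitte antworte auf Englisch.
We must differentiate our position equation x(t) = -4·t^2 - 2·t 3 times. Taking d/dt of x(t), we find v(t) = -8·t - 2. Taking d/dt of v(t), we find a(t) = -8. The derivative of acceleration gives jerk: j(t) = 0. We have jerk j(t) = 0. Substituting t = 3: j(3) = 0.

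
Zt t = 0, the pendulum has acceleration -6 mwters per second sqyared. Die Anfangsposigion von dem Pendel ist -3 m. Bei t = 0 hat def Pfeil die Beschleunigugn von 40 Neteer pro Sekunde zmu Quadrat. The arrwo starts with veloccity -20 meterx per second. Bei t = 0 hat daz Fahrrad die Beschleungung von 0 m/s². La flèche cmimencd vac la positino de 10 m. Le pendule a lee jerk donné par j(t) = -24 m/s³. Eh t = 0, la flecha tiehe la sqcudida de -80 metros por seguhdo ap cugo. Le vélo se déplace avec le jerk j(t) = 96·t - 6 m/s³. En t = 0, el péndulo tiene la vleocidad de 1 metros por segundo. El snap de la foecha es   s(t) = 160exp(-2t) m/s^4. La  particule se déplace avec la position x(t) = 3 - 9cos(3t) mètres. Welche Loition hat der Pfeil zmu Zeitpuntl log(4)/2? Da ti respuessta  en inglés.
To solve this, we need to take 4 antiderivatives of our snap equation s(t) = 160·exp(-2·t). The antiderivative of snap is jerk. Using j(0) = -80, we get j(t) = -80·exp(-2·t). Finding the antiderivative of j(t) and using a(0) = 40: a(t) = 40·exp(-2·t). The antiderivative of acceleration is velocity. Using v(0) = -20, we get v(t) = -20·exp(-2·t). Integrating velocity and using the initial condition x(0) = 10, we get x(t) = 10·exp(-2·t). We have position x(t) = 10·exp(-2·t). Substituting t = log(4)/2: x(log(4)/2) = 5/2.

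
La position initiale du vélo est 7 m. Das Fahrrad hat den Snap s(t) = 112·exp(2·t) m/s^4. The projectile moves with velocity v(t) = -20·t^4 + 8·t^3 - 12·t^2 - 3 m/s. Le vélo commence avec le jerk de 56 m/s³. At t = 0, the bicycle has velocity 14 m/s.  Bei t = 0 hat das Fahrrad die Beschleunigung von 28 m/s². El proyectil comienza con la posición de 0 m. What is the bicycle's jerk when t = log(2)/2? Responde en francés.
Nous devons trouver la primitive de notre équation du snap s(t) = 112·exp(2·t) 1 fois. L'intégrale du snap est le jerk. En utilisant j(0) = 56, nous obtenons j(t) = 56·exp(2·t). Nous avons le jerk j(t) = 56·exp(2·t). En substituant t = log(2)/2: j(log(2)/2) = 112.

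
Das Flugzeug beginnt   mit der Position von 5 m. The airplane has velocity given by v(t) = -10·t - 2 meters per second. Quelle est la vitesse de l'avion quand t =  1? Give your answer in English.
Using v(t) = -10·t - 2 and substituting t = 1, we find v = -12.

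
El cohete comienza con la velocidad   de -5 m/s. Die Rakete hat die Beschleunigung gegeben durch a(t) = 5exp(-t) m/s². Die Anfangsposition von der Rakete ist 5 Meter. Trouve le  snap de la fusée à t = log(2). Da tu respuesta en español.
Para resolver esto, necesitamos tomar 2 derivadas de nuestra ecuación de la aceleración a(t) = 5·exp(-t). La derivada de la aceleración da la sacudida: j(t) = -5·exp(-t). La derivada de la sacudida da el snap: s(t) = 5·exp(-t). Tenemos el snap s(t) = 5·exp(-t). Sustituyendo t = log(2): s(log(2)) = 5/2.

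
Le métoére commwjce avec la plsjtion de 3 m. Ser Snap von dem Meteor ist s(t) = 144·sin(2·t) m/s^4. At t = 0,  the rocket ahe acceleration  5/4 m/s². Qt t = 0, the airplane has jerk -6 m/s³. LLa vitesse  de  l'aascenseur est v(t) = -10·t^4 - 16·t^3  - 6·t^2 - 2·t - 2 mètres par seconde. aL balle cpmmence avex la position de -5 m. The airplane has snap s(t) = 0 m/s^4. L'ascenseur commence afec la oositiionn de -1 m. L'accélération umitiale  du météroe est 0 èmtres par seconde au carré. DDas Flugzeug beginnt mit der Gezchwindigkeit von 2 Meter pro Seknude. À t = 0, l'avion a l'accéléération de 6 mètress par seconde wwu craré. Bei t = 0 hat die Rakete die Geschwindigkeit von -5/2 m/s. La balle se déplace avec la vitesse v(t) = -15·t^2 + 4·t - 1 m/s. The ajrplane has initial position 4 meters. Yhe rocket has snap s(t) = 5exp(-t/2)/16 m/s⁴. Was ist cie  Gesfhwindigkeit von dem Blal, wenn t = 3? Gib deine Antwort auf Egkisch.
Using v(t) = -15·t^2 + 4·t - 1 and substituting t = 3, we find v = -124.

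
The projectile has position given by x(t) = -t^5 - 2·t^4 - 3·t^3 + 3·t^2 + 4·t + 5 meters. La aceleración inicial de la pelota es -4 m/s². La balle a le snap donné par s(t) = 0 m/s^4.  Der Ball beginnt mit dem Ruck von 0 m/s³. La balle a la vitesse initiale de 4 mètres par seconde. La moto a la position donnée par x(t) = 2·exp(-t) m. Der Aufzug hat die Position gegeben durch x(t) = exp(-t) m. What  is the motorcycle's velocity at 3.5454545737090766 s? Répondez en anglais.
Starting from position x(t) = 2·exp(-t), we take 1 derivative. Taking d/dt of x(t), we find v(t) = -2·exp(-t). We have velocity v(t) = -2·exp(-t). Substituting t = 3.5454545737090766: v(3.5454545737090766) = -0.0577110051501790.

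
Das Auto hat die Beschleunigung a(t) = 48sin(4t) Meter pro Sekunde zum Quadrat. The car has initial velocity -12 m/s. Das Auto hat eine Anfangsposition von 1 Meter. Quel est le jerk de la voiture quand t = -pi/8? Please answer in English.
To solve this, we need to take 1 derivative of our acceleration equation a(t) = 48·sin(4·t). Differentiating acceleration, we get jerk: j(t) = 192·cos(4·t). We have jerk j(t) = 192·cos(4·t). Substituting t = -pi/8: j(-pi/8) = 0.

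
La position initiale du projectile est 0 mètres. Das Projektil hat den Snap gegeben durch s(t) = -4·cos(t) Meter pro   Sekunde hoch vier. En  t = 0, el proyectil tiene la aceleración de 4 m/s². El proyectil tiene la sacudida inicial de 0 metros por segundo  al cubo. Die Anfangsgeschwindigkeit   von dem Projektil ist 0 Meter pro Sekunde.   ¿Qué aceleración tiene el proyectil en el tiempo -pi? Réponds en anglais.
Starting from snap s(t) = -4·cos(t), we take 2 integrals. Finding the integral of s(t) and using j(0) = 0: j(t) = -4·sin(t). Integrating jerk and using the initial condition a(0) = 4, we get a(t) = 4·cos(t). From the given acceleration equation a(t) = 4·cos(t), we substitute t = -pi to get a = -4.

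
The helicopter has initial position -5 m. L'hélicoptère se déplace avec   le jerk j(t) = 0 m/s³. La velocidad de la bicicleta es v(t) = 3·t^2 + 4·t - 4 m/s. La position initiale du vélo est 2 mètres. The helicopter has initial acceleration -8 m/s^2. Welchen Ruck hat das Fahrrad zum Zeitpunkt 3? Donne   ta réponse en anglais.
We must differentiate our velocity equation v(t) = 3·t^2 + 4·t - 4 2 times. Taking d/dt of v(t), we find a(t) = 6·t + 4. Differentiating acceleration, we get jerk: j(t) = 6. Using j(t) = 6 and substituting t = 3, we find j = 6.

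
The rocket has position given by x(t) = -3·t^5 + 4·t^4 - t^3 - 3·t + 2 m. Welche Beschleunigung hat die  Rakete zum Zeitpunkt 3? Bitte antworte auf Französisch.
En partant de la position x(t) = -3·t^5 + 4·t^4 - t^3 - 3·t + 2, nous prenons 2 dérivées. En prenant d/dt de x(t), nous trouvons v(t) = -15·t^4 + 16·t^3 - 3·t^2 - 3. En dérivant la vitesse, nous obtenons l'accélération: a(t) = -60·t^3 + 48·t^2 - 6·t. En utilisant a(t) = -60·t^3 + 48·t^2 - 6·t et en substituant t = 3, nous trouvons a = -1206.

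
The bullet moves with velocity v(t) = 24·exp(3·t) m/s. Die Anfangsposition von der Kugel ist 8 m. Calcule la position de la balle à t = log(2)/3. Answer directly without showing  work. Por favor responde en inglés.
x(log(2)/3) = 16.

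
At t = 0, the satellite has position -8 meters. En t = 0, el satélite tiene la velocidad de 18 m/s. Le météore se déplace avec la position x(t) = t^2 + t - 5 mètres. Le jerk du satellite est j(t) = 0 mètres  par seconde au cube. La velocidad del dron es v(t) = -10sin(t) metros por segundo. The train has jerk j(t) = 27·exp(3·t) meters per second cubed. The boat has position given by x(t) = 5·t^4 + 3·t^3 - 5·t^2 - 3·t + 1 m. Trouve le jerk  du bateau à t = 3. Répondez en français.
En partant de la position x(t) = 5·t^4 + 3·t^3 - 5·t^2 - 3·t + 1, nous prenons 3 dérivées. En dérivant la position, nous obtenons la vitesse: v(t) = 20·t^3 + 9·t^2 - 10·t - 3. En prenant d/dt de v(t), nous trouvons a(t) = 60·t^2 + 18·t - 10. En dérivant l'accélération, nous obtenons le jerk: j(t) = 120·t + 18. De l'équation du jerk j(t) = 120·t + 18, nous substituons t = 3 pour obtenir j = 378.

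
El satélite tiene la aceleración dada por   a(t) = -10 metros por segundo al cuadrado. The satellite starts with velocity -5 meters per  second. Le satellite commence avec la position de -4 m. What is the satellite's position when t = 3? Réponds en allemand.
Wir müssen das Integral unserer Gleichung für die Beschleunigung a(t) = -10 2-mal finden. Das Integral von der Beschleunigung ist die Geschwindigkeit. Mit v(0) = -5 erhalten wir v(t) = -10·t - 5. Durch Integration von der Geschwindigkeit und Verwendung der Anfangsbedingung x(0) = -4, erhalten wir x(t) = -5·t^2 - 5·t - 4. Aus der Gleichung für die Position x(t) = -5·t^2 - 5·t - 4, setzen wir t = 3 ein und erhalten x = -64.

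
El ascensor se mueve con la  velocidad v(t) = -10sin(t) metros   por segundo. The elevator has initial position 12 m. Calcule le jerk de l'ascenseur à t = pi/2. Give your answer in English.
To solve this, we need to take 2 derivatives of our velocity equation v(t) = -10·sin(t). Differentiating velocity, we get acceleration: a(t) = -10·cos(t). The derivative of acceleration gives jerk: j(t) = 10·sin(t). Using j(t) = 10·sin(t) and substituting t = pi/2, we find j = 10.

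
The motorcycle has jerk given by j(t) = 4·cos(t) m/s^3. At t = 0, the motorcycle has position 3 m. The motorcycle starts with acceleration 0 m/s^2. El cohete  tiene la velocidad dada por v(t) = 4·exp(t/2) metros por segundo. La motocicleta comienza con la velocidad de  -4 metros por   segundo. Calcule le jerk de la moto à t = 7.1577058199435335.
Nous avons le jerk j(t) = 4·cos(t). En substituant t = 7.1577058199435335: j(7.1577058199435335) = 2.56545924710602.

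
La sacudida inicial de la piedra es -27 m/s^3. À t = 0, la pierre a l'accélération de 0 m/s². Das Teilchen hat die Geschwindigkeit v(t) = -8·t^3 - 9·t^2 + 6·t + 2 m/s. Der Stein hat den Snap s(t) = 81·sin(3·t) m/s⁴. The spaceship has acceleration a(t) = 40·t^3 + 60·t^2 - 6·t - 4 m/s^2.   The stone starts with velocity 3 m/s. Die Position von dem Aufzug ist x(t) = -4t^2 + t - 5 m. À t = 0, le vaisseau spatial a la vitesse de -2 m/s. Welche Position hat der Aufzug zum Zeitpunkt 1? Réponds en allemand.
Aus der Gleichung für die Position x(t) = -4·t^2 + t - 5, setzen wir t = 1 ein und erhalten x = -8.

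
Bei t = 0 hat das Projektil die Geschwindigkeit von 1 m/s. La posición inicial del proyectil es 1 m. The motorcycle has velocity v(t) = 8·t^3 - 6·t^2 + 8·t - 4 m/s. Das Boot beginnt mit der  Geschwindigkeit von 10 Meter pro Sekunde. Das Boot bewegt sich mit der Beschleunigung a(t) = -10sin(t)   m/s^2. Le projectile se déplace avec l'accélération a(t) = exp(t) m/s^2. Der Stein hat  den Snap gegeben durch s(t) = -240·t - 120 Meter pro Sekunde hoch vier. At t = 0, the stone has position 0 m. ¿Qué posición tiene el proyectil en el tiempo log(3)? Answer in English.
Starting from acceleration a(t) = exp(t), we take 2 integrals. Integrating acceleration and using the initial condition v(0) = 1, we get v(t) = exp(t). The antiderivative of velocity is position. Using x(0) = 1, we get x(t) = exp(t). Using x(t) = exp(t) and substituting t = log(3), we find x = 3.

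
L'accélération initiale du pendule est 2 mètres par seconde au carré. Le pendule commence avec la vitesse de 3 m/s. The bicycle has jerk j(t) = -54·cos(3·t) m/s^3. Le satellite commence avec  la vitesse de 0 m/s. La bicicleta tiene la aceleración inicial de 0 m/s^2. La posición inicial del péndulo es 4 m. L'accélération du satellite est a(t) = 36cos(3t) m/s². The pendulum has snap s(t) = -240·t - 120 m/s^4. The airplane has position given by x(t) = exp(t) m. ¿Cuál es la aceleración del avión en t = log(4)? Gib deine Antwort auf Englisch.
Starting from position x(t) = exp(t), we take 2 derivatives. Taking d/dt of x(t), we find v(t) = exp(t). Taking d/dt of v(t), we find a(t) = exp(t). We have acceleration a(t) = exp(t). Substituting t = log(4): a(log(4)) = 4.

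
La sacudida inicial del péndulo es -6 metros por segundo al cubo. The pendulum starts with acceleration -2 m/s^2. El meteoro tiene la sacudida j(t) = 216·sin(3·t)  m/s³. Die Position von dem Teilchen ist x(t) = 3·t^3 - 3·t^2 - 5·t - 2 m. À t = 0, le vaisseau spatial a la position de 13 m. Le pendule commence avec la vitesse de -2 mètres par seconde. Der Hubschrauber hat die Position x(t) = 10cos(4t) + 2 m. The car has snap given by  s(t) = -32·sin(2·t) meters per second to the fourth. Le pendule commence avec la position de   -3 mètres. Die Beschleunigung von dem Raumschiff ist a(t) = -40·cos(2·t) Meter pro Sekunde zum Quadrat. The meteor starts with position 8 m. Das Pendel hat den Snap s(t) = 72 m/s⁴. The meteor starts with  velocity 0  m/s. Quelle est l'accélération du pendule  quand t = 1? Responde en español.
Necesitamos integrar nuestra ecuación del snap s(t) = 72 2 veces. La antiderivada del snap es la sacudida. Usando j(0) = -6, obtenemos j(t) = 72·t - 6. La integral de la sacudida, con a(0) = -2, da la aceleración: a(t) = 36·t^2 - 6·t - 2. Usando a(t) = 36·t^2 - 6·t - 2 y sustituyendo t = 1, encontramos a = 28.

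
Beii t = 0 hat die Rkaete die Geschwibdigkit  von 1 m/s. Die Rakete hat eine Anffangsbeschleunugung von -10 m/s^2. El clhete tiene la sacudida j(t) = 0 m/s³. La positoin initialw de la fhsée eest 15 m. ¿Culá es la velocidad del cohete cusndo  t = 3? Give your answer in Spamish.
Necesitamos integrar nuestra ecuación de la sacudida j(t) = 0 2 veces. La antiderivada de la sacudida es la aceleración. Usando a(0) = -10, obtenemos a(t) = -10. Integrando la aceleración y usando la condición inicial v(0) = 1, obtenemos v(t) = 1 - 10·t. De la ecuación de la velocidad v(t) = 1 - 10·t, sustituimos t = 3 para obtener v = -29.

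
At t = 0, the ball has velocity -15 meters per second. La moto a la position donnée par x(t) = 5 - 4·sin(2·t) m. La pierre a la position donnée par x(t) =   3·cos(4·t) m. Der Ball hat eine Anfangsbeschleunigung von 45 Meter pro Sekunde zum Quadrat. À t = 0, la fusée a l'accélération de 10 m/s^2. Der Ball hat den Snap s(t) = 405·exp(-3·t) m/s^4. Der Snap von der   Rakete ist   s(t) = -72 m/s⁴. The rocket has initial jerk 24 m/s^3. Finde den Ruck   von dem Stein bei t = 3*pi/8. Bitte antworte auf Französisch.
Pour résoudre ceci, nous devons prendre 3 dérivées de notre équation de la position x(t) = 3·cos(4·t). En dérivant la position, nous obtenons la vitesse: v(t) = -12·sin(4·t). En dérivant la vitesse, nous obtenons l'accélération: a(t) = -48·cos(4·t). La dérivée de l'accélération donne le jerk: j(t) = 192·sin(4·t). En utilisant j(t) = 192·sin(4·t) et en substituant t = 3*pi/8, nous trouvons j = -192.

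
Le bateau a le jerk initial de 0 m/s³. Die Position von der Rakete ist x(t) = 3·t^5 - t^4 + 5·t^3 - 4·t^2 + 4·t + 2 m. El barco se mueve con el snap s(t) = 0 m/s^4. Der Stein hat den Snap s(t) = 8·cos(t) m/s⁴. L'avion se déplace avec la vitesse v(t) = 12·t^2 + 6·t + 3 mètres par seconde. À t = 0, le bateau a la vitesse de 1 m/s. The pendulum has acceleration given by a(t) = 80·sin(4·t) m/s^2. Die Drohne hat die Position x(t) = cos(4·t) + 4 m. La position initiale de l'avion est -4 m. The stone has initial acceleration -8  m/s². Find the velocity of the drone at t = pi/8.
We must differentiate our position equation x(t) = cos(4·t) + 4 1 time. Differentiating position, we get velocity: v(t) = -4·sin(4·t). From the given velocity equation v(t) = -4·sin(4·t), we substitute t = pi/8 to get v = -4.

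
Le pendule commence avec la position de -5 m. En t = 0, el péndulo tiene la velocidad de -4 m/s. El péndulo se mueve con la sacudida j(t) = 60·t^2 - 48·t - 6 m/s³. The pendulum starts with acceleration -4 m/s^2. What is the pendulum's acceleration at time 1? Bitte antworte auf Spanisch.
Debemos encontrar la integral de nuestra ecuación de la sacudida j(t) = 60·t^2 - 48·t - 6 1 vez. Tomando ∫j(t)dt y aplicando a(0) = -4, encontramos a(t) = 20·t^3 - 24·t^2 - 6·t - 4. De la ecuación de la aceleración a(t) = 20·t^3 - 24·t^2 - 6·t - 4, sustituimos t = 1 para obtener a = -14.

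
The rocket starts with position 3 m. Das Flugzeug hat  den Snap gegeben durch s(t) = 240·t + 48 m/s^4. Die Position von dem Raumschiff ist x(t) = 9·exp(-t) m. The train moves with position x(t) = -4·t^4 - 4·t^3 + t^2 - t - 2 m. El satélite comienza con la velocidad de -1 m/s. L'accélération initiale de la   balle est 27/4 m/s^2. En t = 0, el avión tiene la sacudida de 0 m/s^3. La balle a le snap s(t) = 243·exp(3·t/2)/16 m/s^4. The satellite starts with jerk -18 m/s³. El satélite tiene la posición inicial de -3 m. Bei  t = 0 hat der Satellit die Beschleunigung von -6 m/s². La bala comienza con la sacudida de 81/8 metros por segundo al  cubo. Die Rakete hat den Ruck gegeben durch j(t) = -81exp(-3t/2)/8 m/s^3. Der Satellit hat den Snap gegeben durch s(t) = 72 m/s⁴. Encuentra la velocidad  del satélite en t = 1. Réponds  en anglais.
To find the answer, we compute 3 integrals of s(t) = 72. Integrating snap and using the initial condition j(0) = -18, we get j(t) = 72·t - 18. The integral of jerk is acceleration. Using a(0) = -6, we get a(t) = 36·t^2 - 18·t - 6. Finding the integral of a(t) and using v(0) = -1: v(t) = 12·t^3 - 9·t^2 - 6·t - 1. From the given velocity equation v(t) = 12·t^3 - 9·t^2 - 6·t - 1, we substitute t = 1 to get v = -4.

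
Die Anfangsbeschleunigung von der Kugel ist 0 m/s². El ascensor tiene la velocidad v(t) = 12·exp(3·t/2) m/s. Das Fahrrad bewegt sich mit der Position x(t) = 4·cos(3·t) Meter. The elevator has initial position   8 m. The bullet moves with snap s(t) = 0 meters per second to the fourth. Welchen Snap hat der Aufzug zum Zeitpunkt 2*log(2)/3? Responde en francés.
Pour résoudre ceci, nous devons prendre 3 dérivées de notre équation de la vitesse v(t) = 12·exp(3·t/2). En prenant d/dt de v(t), nous trouvons a(t) = 18·exp(3·t/2). En prenant d/dt de a(t), nous trouvons j(t) = 27·exp(3·t/2). En prenant d/dt de j(t), nous trouvons s(t) = 81·exp(3·t/2)/2. Nous avons le snap s(t) = 81·exp(3·t/2)/2. En substituant t = 2*log(2)/3: s(2*log(2)/3) = 81.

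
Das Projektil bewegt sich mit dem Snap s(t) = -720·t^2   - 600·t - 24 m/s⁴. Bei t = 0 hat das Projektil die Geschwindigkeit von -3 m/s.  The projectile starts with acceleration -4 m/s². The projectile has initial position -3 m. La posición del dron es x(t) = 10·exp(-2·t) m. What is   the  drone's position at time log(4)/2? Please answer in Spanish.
Tenemos la posición x(t) = 10·exp(-2·t). Sustituyendo t = log(4)/2: x(log(4)/2) = 5/2.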